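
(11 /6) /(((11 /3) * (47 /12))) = 6 /47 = 0.13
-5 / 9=-0.56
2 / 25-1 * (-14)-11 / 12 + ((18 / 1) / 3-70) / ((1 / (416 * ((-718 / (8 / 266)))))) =635608077.16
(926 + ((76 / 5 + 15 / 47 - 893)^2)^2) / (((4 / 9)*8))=8136442407868715882007 / 48796810000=166741276896.35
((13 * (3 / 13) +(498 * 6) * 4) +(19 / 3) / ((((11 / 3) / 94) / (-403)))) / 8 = -588253 / 88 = -6684.69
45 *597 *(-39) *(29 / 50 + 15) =-163237113 / 10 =-16323711.30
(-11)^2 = 121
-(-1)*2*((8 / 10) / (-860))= -2 / 1075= -0.00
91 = 91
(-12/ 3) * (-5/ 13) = 20/ 13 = 1.54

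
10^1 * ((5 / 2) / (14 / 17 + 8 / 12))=16.78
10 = 10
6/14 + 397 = 2782/7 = 397.43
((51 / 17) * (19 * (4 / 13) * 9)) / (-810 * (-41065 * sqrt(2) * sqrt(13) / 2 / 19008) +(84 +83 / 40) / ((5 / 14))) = 0.03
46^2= 2116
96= 96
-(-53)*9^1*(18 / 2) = 4293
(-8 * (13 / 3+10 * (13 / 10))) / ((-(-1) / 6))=-832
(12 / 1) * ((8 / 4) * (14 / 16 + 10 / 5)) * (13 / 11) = 897 / 11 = 81.55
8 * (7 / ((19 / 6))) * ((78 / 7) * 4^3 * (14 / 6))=559104 / 19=29426.53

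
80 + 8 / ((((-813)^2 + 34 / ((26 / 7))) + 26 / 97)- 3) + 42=101685790942 / 833490007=122.00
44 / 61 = 0.72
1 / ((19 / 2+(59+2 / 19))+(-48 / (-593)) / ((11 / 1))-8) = 247874 / 15024293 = 0.02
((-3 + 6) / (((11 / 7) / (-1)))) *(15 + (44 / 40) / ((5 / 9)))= -17829 / 550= -32.42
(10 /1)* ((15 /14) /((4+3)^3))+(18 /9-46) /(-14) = 3.17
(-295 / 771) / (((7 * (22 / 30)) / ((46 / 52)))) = -33925 / 514514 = -0.07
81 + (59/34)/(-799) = 2200387/27166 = 81.00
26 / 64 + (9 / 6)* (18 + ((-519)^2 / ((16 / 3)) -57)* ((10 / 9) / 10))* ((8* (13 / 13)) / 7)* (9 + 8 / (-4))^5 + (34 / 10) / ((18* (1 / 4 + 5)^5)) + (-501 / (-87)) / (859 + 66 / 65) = 1544704403751426920587517 / 9534030580841760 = 162020080.66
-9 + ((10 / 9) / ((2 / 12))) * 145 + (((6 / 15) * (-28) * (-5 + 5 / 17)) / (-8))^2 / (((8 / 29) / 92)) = 13380569 / 867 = 15433.18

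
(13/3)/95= 13/285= 0.05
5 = 5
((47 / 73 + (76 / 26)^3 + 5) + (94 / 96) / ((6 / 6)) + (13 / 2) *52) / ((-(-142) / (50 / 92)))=71131965275 / 50285217216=1.41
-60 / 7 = -8.57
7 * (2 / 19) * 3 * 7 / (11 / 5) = 1470 / 209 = 7.03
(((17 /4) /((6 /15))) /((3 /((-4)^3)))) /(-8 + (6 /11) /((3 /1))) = 3740 /129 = 28.99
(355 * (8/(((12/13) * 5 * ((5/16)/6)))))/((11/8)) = 472576/55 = 8592.29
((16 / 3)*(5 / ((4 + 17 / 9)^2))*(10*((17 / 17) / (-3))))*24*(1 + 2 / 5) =-241920 / 2809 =-86.12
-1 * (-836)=836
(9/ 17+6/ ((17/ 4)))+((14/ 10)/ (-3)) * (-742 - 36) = 93077/ 255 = 365.01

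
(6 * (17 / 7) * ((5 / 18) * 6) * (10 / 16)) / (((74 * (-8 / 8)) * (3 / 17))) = -7225 / 6216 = -1.16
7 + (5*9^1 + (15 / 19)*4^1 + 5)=1143 / 19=60.16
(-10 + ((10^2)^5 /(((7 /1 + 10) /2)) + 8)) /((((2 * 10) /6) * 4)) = 29999999949 /340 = 88235293.97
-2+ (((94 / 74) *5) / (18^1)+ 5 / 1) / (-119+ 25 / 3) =-150973 / 73704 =-2.05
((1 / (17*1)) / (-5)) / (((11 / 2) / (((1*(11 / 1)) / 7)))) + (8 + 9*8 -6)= 74.00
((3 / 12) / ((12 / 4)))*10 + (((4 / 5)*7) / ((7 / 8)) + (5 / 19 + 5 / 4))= 9971 / 1140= 8.75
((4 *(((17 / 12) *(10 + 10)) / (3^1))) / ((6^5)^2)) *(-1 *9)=-85 / 15116544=-0.00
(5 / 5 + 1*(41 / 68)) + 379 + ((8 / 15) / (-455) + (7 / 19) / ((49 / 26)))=3357832139 / 8817900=380.80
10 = 10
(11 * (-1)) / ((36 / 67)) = -737 / 36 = -20.47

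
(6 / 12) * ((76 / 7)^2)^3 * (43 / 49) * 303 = 1255343684708352 / 5764801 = 217760107.37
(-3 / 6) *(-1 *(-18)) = -9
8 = 8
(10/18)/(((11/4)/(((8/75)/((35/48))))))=512/17325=0.03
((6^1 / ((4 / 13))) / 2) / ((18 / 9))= 4.88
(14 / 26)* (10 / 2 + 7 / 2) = 119 / 26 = 4.58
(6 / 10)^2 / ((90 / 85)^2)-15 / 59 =3551 / 53100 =0.07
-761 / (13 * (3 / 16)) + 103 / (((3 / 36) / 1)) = 36028 / 39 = 923.79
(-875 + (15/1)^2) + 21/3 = -643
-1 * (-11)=11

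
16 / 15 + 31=481 / 15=32.07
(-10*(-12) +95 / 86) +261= 32861 / 86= 382.10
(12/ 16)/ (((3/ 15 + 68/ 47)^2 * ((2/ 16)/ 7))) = 15.49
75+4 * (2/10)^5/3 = 703129/9375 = 75.00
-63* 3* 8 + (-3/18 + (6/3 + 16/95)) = -860699/570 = -1510.00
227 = 227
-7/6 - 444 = -2671/6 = -445.17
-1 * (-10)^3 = 1000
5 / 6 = 0.83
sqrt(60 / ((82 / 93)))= 3* sqrt(12710) / 41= 8.25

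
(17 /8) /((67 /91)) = 1547 /536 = 2.89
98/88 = 49/44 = 1.11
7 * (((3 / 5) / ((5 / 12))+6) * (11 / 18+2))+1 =10274 / 75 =136.99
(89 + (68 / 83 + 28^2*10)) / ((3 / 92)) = 60552100 / 249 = 243181.12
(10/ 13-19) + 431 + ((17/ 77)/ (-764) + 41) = 347026151/ 764764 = 453.77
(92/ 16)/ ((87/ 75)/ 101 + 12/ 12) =58075/ 10216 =5.68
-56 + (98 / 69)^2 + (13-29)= -333188 / 4761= -69.98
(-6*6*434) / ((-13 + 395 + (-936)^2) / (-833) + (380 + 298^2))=-6507396 / 36706897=-0.18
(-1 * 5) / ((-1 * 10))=1 / 2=0.50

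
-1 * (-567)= 567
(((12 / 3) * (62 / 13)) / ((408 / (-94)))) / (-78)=1457 / 25857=0.06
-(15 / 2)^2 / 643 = -0.09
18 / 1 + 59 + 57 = 134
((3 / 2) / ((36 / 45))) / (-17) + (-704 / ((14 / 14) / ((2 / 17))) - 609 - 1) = -94239 / 136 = -692.93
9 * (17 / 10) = 15.30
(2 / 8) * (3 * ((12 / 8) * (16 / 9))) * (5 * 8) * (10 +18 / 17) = 15040 / 17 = 884.71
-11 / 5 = -2.20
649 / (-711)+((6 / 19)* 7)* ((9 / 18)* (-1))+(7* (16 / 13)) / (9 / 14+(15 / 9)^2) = 37890022 / 75690927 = 0.50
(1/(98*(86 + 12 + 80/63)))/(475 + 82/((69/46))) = 27/139126484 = 0.00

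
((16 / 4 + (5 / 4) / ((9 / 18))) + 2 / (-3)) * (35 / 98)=25 / 12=2.08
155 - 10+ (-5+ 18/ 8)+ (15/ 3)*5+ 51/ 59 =168.11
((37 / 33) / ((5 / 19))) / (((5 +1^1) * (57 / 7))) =259 / 2970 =0.09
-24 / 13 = -1.85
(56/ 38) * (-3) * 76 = -336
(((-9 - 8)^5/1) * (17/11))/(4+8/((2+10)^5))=-750774946176/1368587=-548576.70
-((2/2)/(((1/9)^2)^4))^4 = -3433683820292512484657849089281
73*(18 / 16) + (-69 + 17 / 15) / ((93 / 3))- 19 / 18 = 880303 / 11160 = 78.88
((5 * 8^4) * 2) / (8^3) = 80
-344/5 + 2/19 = -6526/95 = -68.69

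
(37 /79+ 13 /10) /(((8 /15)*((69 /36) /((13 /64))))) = 163449 /465152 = 0.35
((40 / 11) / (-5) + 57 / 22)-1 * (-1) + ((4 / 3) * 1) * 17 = 25.53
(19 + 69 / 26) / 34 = 563 / 884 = 0.64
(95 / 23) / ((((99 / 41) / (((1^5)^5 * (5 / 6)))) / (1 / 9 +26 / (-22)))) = -1.53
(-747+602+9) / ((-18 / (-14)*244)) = -238 / 549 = -0.43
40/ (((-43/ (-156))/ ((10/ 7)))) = 62400/ 301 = 207.31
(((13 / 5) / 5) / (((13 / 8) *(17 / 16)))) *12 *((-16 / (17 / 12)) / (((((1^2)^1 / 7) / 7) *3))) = -4816896 / 7225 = -666.70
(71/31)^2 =5041/961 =5.25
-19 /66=-0.29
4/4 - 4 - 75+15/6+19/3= -415/6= -69.17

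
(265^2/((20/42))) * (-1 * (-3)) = 884835/2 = 442417.50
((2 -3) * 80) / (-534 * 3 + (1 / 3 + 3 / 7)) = 840 / 16813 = 0.05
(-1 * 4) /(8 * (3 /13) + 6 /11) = -286 /171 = -1.67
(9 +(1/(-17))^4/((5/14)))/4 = 3758459/1670420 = 2.25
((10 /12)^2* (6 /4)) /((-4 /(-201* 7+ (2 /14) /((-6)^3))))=366.41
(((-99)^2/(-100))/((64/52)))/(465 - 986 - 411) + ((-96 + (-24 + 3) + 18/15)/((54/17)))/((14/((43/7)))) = -10462959347/657619200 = -15.91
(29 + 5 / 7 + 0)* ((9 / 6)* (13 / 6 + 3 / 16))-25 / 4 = 2763 / 28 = 98.68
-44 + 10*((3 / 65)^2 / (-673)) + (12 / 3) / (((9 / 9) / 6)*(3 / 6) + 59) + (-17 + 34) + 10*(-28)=-123754399037 / 403197665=-306.93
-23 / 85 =-0.27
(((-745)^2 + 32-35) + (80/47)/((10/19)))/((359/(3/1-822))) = -21364586334/16873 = -1266199.63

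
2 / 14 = 0.14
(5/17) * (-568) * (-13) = 36920/17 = 2171.76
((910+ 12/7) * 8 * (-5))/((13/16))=-4084480/91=-44884.40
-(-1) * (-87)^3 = -658503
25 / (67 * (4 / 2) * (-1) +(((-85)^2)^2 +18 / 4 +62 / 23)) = 1150 / 2401222917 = 0.00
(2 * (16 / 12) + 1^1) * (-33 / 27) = -121 / 27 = -4.48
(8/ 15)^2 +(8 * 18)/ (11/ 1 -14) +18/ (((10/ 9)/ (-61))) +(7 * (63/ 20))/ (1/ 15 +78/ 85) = -228952849/ 225900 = -1013.51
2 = 2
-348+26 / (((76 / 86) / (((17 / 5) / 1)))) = -23557 / 95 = -247.97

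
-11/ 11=-1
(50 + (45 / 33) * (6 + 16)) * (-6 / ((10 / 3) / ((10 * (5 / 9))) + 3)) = -133.33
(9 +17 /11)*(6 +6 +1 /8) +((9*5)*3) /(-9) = 2483 /22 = 112.86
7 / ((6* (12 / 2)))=0.19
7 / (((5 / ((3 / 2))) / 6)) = 63 / 5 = 12.60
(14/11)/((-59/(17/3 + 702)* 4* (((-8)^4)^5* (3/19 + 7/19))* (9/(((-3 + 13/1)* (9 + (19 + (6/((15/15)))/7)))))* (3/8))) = -370367/688726483814515212288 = -0.00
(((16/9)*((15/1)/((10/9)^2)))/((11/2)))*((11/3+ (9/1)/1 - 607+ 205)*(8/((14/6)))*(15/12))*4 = -26211.74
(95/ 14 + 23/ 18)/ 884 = 127/ 13923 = 0.01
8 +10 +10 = 28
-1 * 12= -12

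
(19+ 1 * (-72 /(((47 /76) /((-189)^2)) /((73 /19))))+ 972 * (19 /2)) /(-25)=638777.37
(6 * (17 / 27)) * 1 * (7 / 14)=17 / 9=1.89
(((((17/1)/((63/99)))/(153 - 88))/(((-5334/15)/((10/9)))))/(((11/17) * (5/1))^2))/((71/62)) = -304606/2843195355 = -0.00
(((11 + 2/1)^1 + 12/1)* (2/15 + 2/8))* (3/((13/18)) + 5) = 13685/156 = 87.72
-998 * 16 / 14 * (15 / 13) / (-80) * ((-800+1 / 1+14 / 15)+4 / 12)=-5971034 / 455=-13123.15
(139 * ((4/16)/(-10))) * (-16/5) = 278/25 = 11.12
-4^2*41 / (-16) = 41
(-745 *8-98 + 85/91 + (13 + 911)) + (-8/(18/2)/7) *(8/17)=-10209787/1989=-5133.13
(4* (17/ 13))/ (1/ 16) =83.69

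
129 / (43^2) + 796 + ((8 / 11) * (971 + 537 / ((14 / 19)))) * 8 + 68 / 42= 106157459 / 9933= 10687.35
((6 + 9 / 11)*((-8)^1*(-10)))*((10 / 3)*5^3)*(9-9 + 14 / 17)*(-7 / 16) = -15312500 / 187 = -81885.03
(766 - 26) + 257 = 997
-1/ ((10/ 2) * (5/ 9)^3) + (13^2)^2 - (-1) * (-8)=17844896/ 625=28551.83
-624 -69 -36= -729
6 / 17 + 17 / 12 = 361 / 204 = 1.77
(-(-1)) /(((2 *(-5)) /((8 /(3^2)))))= -4 /45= -0.09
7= 7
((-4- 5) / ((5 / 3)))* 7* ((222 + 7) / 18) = -4809 / 10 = -480.90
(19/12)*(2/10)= 19/60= 0.32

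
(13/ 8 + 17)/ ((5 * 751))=149/ 30040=0.00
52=52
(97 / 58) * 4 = 6.69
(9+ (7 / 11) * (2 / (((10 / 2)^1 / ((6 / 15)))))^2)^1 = 61987 / 6875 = 9.02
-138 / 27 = -46 / 9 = -5.11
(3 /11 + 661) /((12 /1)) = 3637 /66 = 55.11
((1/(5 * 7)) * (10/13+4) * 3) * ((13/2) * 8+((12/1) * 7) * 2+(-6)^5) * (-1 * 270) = 75892464/91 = 833983.12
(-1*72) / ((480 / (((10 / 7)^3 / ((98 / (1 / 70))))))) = -15 / 235298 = -0.00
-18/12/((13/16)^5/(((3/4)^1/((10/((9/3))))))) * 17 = -30081024/1856465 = -16.20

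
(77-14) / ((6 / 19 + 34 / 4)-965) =-2394 / 36335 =-0.07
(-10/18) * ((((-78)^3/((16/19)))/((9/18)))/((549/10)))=2087150/183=11405.19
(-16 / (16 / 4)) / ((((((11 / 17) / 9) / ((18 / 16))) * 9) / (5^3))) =-19125 / 22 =-869.32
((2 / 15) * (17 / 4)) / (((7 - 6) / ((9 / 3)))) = 1.70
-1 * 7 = -7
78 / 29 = 2.69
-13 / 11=-1.18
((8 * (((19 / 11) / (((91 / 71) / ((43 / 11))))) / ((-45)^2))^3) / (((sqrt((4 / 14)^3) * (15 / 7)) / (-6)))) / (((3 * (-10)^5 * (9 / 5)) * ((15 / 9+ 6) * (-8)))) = -195182652526343 * sqrt(14) / 9366118143909567665625000000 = -0.00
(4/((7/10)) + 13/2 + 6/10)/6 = 299/140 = 2.14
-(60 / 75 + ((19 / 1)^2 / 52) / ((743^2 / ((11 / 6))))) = -688977007 / 861196440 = -0.80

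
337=337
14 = 14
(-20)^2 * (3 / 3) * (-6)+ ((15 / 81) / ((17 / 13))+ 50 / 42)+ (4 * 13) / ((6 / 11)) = -7400614 / 3213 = -2303.33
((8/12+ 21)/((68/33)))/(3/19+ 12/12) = 1235/136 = 9.08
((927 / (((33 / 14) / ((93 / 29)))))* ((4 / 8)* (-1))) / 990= -22351 / 35090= -0.64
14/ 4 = 7/ 2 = 3.50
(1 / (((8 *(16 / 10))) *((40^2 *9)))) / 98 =1 / 18063360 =0.00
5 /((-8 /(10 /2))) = -3.12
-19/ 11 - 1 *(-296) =294.27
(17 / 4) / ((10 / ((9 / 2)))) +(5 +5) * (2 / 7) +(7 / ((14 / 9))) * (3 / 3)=5191 / 560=9.27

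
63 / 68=0.93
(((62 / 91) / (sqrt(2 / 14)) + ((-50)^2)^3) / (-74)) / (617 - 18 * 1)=-7812500000 / 22163 - 31 * sqrt(7) / 2016833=-352501.92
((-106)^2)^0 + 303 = 304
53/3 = 17.67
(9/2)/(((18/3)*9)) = 1/12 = 0.08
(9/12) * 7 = 21/4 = 5.25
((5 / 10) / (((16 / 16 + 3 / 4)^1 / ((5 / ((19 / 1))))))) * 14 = 20 / 19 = 1.05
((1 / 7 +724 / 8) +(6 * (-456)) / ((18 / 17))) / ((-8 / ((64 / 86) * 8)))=558512 / 301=1855.52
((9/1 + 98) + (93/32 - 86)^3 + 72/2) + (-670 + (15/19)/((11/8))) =-3932779564075/6848512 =-574253.15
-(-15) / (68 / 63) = 945 / 68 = 13.90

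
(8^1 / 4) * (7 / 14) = 1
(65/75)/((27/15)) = 13/27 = 0.48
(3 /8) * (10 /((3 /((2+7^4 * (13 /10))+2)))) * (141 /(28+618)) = 4406673 /5168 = 852.68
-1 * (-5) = 5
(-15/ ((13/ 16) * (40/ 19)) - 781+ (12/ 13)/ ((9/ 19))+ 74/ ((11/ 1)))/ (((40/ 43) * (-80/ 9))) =94.46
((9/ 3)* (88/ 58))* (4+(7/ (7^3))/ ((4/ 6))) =26070/ 1421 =18.35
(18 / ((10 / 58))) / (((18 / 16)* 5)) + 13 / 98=18.69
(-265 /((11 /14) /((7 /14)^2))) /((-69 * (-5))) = -0.24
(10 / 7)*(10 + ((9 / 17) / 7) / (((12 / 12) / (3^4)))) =19190 / 833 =23.04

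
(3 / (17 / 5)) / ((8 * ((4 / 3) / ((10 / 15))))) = 15 / 272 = 0.06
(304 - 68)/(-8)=-59/2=-29.50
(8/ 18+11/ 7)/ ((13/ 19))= 2413/ 819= 2.95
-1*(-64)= 64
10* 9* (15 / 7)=1350 / 7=192.86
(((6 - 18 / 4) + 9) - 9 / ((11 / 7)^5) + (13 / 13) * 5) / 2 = 4690055 / 644204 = 7.28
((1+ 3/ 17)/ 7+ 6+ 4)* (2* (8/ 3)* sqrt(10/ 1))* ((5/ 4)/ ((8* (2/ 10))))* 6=30250* sqrt(10)/ 119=803.86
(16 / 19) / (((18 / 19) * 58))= 4 / 261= 0.02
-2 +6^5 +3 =7777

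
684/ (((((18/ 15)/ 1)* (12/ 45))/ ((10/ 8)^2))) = 106875/ 32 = 3339.84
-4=-4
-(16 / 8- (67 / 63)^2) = -3449 / 3969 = -0.87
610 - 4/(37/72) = 22282/37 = 602.22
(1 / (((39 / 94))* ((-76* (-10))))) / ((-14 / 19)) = -47 / 10920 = -0.00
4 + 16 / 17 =84 / 17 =4.94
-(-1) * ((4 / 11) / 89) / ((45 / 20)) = 16 / 8811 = 0.00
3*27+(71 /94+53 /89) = 688947 /8366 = 82.35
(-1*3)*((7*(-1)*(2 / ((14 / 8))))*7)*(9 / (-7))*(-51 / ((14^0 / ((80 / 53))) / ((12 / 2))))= 99767.55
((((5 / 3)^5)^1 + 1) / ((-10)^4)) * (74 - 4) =2947 / 30375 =0.10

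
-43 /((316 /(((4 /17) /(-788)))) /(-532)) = -5719 /264571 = -0.02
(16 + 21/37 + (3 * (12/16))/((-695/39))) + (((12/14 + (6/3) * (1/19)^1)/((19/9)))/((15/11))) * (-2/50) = 106751694647/6498180500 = 16.43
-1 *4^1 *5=-20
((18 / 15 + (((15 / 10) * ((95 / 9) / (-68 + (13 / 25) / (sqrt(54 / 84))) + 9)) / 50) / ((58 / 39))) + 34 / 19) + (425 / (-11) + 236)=200.53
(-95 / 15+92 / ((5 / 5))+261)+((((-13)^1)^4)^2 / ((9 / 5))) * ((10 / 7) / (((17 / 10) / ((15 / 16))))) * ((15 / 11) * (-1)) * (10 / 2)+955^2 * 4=-38180067746635 / 15708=-2430612919.95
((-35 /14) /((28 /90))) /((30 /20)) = -75 /14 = -5.36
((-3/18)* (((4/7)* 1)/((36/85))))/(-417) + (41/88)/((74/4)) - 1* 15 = -1921312937/128307564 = -14.97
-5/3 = -1.67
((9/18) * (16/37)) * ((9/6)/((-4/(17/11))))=-0.13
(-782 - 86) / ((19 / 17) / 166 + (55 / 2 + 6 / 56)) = -34292944 / 1090969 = -31.43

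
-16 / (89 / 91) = -1456 / 89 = -16.36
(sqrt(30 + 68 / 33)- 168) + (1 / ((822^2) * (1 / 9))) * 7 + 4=-158.34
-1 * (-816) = 816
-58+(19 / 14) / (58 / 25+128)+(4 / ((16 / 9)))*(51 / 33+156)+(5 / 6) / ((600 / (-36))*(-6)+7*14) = 40570765 / 136836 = 296.49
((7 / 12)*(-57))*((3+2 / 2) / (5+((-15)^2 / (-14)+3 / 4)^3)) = 2919616 / 78843829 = 0.04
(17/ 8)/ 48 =17/ 384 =0.04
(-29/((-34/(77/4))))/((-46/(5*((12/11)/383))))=-3045/599012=-0.01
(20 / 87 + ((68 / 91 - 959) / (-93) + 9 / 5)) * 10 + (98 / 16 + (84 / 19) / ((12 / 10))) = 4966998409 / 37304904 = 133.15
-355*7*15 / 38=-37275 / 38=-980.92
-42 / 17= -2.47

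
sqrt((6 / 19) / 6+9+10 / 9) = sqrt(33022) / 57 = 3.19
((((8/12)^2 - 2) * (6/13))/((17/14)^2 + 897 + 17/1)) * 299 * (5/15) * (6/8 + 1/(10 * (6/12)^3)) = -978236/8074485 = -0.12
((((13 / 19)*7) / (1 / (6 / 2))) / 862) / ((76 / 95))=1365 / 65512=0.02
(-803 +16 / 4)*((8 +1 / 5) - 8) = -799 / 5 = -159.80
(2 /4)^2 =1 /4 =0.25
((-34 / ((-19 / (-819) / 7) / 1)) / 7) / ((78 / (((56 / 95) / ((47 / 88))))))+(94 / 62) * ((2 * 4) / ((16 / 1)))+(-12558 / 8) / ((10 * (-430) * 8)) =-1442723502737 / 72374435200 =-19.93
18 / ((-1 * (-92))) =9 / 46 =0.20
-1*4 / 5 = -4 / 5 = -0.80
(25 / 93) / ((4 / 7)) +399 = 148603 / 372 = 399.47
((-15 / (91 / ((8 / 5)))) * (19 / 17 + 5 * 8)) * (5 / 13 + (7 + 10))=-3791376 / 20111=-188.52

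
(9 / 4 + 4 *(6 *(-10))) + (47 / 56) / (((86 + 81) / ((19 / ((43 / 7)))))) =-13657369 / 57448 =-237.73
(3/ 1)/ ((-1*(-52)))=3/ 52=0.06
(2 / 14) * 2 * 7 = 2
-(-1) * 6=6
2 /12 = 1 /6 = 0.17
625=625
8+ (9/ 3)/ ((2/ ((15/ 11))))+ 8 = 397/ 22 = 18.05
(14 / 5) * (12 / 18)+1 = 43 / 15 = 2.87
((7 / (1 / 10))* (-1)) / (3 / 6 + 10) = -20 / 3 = -6.67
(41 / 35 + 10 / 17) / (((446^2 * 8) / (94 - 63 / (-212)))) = 20930577 / 200730113920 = 0.00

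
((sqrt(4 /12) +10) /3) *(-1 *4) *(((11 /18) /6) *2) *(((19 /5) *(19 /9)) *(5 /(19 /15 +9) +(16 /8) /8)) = -16.99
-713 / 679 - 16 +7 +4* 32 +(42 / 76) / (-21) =3042665 / 25802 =117.92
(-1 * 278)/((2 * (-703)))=139/703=0.20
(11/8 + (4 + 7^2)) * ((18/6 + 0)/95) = 261/152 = 1.72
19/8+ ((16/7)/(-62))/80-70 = -586989/8680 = -67.63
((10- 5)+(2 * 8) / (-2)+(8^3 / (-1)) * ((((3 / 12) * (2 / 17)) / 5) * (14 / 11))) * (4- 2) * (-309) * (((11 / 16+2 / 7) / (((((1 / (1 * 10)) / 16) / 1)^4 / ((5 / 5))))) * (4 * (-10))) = -141025548042240000 / 1309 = -107735330819129.11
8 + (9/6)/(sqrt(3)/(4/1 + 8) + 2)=1672/191 - 6*sqrt(3)/191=8.70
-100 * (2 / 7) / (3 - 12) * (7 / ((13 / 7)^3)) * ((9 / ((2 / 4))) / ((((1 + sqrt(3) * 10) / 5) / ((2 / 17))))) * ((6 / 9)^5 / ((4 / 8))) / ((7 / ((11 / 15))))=-27596800 / 8140998879 + 275968000 * sqrt(3) / 8140998879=0.06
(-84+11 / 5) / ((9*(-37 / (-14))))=-5726 / 1665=-3.44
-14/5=-2.80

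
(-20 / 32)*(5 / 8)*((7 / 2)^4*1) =-60025 / 1024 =-58.62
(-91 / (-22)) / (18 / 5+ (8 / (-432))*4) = 1755 / 1496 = 1.17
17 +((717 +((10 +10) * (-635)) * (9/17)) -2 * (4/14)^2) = -4989414/833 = -5989.69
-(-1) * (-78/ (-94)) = 39/ 47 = 0.83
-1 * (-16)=16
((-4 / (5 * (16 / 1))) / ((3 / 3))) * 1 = -1 / 20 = -0.05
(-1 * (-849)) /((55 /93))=78957 /55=1435.58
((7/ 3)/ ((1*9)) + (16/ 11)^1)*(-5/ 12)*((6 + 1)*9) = -17815/ 396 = -44.99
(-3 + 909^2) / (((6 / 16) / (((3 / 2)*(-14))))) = -46271568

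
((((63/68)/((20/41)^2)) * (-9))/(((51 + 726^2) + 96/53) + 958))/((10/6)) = -151547193/3806449736000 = -0.00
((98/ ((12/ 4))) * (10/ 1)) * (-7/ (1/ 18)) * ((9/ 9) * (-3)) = 123480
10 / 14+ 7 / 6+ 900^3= 30618000079 / 42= 729000001.88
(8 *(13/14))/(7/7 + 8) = 52/63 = 0.83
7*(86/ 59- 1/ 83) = 49553/ 4897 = 10.12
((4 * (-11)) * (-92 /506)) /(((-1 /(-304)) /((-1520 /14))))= -1848320 /7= -264045.71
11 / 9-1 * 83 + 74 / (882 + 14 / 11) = -3571825 / 43722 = -81.69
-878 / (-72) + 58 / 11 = 17.47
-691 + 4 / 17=-11743 / 17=-690.76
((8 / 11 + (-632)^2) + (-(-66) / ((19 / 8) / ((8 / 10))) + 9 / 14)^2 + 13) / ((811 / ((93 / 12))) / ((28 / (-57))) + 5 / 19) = -241254415553289 / 128338456400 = -1879.83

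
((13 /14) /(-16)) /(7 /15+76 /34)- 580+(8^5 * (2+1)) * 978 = 1141382770049 /11872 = 96140731.98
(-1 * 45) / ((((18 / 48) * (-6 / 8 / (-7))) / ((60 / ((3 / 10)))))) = -224000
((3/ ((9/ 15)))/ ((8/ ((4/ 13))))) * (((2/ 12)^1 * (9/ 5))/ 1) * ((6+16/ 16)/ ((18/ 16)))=0.36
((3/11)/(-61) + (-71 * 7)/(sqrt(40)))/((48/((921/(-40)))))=921/429440 + 152579 * sqrt(10)/12800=37.70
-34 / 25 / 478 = -17 / 5975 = -0.00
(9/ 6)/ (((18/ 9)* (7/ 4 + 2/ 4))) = 1/ 3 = 0.33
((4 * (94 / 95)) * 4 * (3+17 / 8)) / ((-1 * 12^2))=-1927 / 3420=-0.56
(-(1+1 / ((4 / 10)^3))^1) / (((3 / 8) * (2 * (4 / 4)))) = -133 / 6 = -22.17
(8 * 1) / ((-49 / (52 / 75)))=-416 / 3675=-0.11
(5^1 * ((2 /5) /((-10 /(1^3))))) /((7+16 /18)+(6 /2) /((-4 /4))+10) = -9 /670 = -0.01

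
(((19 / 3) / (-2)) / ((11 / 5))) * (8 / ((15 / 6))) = -152 / 33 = -4.61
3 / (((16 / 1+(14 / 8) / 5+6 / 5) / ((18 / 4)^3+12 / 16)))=1225 / 78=15.71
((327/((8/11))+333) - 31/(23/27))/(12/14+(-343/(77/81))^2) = 38766343/6763315784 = 0.01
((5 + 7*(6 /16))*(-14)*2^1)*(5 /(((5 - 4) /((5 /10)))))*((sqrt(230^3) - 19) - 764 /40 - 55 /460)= 7507087 /368 - 245525*sqrt(230) /2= -1841385.80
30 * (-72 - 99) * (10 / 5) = -10260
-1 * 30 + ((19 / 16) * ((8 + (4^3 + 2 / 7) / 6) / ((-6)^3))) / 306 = -222085049 / 7402752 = -30.00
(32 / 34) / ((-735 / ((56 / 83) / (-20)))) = 32 / 740775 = 0.00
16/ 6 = 8/ 3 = 2.67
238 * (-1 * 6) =-1428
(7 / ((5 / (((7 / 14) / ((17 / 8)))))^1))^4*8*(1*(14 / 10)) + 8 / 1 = 2122445736 / 261003125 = 8.13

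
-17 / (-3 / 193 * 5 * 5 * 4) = 3281 / 300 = 10.94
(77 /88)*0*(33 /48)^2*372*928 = 0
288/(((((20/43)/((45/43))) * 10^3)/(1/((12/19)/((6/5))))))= 1539/1250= 1.23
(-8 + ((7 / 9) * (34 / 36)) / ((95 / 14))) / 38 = -60727 / 292410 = -0.21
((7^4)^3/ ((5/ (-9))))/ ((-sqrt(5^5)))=124571584809* sqrt(5)/ 625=445680850.72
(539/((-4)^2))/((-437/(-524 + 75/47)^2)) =-324936047051/15445328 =-21037.82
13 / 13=1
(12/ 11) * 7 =84/ 11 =7.64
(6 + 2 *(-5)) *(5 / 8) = -5 / 2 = -2.50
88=88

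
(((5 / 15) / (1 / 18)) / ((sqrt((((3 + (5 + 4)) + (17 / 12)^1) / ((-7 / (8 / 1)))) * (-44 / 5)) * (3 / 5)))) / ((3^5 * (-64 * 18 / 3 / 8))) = -5 * sqrt(7590) / 5901984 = -0.00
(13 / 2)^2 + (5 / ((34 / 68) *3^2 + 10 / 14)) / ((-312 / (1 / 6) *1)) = 2886823 / 68328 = 42.25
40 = 40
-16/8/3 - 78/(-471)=-236/471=-0.50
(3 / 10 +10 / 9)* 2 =127 / 45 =2.82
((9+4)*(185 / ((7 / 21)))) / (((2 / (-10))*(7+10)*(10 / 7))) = -50505 / 34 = -1485.44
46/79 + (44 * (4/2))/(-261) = 5054/20619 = 0.25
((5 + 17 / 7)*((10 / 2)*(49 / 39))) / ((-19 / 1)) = -140 / 57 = -2.46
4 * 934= 3736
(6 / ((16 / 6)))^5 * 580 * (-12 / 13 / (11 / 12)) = -77058945 / 2288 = -33679.61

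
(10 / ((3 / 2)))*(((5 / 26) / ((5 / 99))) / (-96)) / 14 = -55 / 2912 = -0.02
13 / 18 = 0.72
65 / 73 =0.89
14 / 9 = 1.56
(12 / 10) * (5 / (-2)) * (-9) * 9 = 243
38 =38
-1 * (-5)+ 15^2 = 230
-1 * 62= -62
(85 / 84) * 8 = 170 / 21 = 8.10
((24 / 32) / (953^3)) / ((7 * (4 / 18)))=27 / 48469297912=0.00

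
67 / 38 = 1.76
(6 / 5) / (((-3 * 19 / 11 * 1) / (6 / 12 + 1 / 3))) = -11 / 57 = -0.19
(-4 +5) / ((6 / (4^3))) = 32 / 3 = 10.67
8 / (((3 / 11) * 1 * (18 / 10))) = 16.30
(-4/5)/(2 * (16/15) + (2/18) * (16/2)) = -9/34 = -0.26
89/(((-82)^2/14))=623/3362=0.19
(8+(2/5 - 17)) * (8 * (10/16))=-43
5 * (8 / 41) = 40 / 41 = 0.98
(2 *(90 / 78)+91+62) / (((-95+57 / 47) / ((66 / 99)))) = -31631 / 28652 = -1.10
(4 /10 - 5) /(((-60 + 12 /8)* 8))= 23 /2340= 0.01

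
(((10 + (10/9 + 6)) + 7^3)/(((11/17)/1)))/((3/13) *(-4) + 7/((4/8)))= 42133/990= 42.56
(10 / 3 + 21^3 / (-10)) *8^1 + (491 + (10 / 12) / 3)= -620177 / 90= -6890.86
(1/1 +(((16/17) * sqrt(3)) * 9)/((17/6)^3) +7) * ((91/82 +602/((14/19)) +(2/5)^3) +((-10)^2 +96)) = 8767.56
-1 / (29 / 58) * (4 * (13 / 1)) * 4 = -416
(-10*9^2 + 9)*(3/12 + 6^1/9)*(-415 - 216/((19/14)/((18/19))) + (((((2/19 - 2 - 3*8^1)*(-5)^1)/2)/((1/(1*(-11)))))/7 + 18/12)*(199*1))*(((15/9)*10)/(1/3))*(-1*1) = -7611580524075/10108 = -753025378.32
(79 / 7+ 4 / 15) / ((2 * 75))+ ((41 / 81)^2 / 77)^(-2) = 4019781566389843 / 44505735750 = 90320.53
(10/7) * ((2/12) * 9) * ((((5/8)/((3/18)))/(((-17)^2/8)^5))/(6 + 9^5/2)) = 1228800/277822103426976241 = 0.00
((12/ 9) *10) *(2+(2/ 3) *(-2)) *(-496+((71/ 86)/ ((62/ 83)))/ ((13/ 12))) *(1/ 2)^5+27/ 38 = -405326014/ 2963259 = -136.78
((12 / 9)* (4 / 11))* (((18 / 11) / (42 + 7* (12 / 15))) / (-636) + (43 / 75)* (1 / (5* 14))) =3386884 / 858540375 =0.00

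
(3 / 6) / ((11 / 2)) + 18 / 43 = 241 / 473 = 0.51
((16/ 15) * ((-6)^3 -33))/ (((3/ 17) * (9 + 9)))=-11288/ 135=-83.61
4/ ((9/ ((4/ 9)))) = 16/ 81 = 0.20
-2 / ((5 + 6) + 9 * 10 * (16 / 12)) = -2 / 131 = -0.02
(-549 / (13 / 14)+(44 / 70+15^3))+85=1305576 / 455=2869.40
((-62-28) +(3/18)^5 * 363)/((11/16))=-233159/1782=-130.84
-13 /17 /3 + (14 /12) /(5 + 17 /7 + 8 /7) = -0.12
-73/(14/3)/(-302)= 219/4228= 0.05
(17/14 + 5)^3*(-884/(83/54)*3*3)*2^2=-141454346436/28469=-4968714.97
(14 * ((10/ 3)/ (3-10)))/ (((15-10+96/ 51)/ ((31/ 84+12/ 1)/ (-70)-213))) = 21309143/ 103194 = 206.50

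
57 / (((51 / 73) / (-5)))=-407.94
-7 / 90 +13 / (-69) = -551 / 2070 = -0.27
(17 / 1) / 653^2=17 / 426409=0.00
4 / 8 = 0.50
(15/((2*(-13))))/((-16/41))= 615/416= 1.48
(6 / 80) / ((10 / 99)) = 297 / 400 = 0.74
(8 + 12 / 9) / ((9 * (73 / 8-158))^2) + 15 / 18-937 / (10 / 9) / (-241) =1799518362542 / 415352514015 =4.33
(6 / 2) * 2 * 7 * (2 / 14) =6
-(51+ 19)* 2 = -140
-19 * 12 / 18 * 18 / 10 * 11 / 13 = -1254 / 65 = -19.29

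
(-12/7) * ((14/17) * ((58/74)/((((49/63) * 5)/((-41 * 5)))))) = 256824/4403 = 58.33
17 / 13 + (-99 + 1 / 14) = -97.62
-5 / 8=-0.62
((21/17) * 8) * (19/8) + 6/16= 23.85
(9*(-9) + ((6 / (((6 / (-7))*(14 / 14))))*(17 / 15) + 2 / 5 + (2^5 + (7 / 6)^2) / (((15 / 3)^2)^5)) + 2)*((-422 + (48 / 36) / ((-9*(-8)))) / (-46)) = -693223238257813 / 873281250000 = -793.81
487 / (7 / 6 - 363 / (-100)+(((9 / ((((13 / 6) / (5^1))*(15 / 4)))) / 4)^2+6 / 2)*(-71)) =-1.41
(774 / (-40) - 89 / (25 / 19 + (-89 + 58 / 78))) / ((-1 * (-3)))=-7870907 / 1288460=-6.11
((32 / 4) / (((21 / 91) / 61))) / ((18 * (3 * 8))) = 793 / 162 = 4.90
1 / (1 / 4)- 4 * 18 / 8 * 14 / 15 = -22 / 5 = -4.40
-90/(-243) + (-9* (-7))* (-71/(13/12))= -1449122/351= -4128.55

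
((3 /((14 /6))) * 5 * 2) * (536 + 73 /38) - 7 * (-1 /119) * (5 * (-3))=15635370 /2261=6915.25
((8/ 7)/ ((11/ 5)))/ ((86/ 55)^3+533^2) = 605000/ 330861604017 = 0.00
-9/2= -4.50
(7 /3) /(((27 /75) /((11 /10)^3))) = 9317 /1080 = 8.63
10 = 10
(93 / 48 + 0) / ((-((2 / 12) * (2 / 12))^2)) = -2511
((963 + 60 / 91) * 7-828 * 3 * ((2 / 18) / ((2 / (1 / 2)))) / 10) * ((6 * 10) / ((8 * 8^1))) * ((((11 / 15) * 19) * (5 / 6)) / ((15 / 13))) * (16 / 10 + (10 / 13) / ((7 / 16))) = 3885595703 / 18200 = 213494.27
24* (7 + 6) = 312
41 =41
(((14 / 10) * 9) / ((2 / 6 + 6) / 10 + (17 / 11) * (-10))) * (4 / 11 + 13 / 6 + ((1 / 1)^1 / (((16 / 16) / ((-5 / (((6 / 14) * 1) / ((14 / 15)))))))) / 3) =4571 / 4891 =0.93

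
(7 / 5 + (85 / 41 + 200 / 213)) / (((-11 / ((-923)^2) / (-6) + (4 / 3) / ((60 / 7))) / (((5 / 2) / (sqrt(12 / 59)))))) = 5779198360*sqrt(177) / 489014011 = 157.23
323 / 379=0.85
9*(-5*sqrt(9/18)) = -45*sqrt(2)/2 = -31.82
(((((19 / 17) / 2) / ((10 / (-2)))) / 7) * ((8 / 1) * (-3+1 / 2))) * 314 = 100.27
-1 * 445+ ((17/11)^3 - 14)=-455.31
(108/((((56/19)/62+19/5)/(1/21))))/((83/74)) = 1.19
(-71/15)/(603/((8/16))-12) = -71/17910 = -0.00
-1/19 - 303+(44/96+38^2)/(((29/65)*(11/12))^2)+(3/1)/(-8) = 128885565319/15467672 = 8332.58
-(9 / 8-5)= 31 / 8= 3.88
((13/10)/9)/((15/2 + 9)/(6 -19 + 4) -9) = -1/75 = -0.01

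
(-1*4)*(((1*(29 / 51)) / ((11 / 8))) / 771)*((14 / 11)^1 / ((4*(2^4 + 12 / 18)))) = -1624 / 39648675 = -0.00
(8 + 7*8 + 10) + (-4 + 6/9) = 212/3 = 70.67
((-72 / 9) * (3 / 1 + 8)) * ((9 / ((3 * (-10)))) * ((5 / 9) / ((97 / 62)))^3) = 262160800 / 221779539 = 1.18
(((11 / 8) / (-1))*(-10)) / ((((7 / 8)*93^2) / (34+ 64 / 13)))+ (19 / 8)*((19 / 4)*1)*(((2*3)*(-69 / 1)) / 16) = -58800308933 / 201487104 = -291.83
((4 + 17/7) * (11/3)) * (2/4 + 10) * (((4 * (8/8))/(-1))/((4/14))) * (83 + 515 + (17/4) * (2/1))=-4203045/2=-2101522.50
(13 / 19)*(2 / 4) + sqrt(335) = 13 / 38 + sqrt(335) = 18.65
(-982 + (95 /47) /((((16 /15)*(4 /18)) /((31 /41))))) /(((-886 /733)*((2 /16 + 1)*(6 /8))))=44094694709 /46097694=956.55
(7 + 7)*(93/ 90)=14.47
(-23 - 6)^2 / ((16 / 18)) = 7569 / 8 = 946.12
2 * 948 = 1896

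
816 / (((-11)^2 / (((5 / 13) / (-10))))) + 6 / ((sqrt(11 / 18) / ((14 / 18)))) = -408 / 1573 + 14*sqrt(22) / 11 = 5.71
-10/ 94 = -5/ 47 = -0.11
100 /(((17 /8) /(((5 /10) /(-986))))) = -200 /8381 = -0.02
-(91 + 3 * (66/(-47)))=-86.79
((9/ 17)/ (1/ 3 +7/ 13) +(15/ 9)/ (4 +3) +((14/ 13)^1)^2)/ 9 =4113157/ 18461898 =0.22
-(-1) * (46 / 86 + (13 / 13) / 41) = 986 / 1763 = 0.56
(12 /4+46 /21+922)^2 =379119841 /441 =859682.18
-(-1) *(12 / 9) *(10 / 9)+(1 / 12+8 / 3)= 457 / 108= 4.23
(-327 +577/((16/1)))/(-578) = 4655/9248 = 0.50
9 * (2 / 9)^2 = 4 / 9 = 0.44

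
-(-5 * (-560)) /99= -2800 /99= -28.28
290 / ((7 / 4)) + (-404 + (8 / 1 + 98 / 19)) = -29942 / 133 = -225.13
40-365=-325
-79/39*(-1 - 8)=237/13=18.23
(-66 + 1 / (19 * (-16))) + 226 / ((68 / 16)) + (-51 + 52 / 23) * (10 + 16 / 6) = -224720405 / 356592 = -630.19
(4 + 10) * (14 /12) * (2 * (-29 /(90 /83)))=-873.65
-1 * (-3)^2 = -9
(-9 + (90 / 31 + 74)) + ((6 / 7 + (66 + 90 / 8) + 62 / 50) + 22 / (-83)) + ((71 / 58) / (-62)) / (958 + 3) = 1844476336104 / 12548713975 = 146.99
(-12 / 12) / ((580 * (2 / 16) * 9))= -2 / 1305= -0.00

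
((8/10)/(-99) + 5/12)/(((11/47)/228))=722437/1815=398.04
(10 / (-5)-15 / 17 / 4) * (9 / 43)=-1359 / 2924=-0.46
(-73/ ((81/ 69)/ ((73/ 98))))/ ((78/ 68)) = -2083639/ 51597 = -40.38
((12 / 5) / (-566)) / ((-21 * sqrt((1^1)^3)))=2 / 9905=0.00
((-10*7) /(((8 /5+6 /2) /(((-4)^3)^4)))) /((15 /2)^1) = -2348810240 /69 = -34040728.12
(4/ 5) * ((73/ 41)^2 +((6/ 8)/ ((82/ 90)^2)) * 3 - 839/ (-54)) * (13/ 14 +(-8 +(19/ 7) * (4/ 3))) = -16108775/ 272322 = -59.15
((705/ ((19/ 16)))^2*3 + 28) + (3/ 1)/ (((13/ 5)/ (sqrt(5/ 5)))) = 4962434419/ 4693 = 1057411.98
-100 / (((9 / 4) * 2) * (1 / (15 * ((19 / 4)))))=-4750 / 3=-1583.33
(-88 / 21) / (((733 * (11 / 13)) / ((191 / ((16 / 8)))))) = -9932 / 15393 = -0.65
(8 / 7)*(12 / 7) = 96 / 49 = 1.96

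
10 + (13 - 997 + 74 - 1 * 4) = -904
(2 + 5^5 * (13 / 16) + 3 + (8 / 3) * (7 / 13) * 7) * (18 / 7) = 683043 / 104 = 6567.72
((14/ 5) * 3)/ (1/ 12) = 504/ 5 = 100.80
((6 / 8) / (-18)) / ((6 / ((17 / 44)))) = -17 / 6336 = -0.00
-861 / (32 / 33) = -28413 / 32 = -887.91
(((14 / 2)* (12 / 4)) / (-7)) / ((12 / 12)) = -3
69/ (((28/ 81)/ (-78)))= -217971/ 14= -15569.36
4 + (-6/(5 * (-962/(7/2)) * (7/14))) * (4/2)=9662/2405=4.02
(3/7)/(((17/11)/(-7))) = -33/17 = -1.94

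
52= 52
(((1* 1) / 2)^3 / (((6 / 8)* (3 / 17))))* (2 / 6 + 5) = 136 / 27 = 5.04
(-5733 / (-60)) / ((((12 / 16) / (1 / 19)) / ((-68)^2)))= 2945488 / 95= 31005.14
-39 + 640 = 601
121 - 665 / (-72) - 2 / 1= 9233 / 72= 128.24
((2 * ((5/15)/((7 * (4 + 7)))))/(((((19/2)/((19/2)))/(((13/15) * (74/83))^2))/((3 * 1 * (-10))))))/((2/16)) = -29614208/23870385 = -1.24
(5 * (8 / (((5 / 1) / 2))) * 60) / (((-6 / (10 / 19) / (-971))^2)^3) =4190688533714646605000000 / 11432149083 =366570493726883.34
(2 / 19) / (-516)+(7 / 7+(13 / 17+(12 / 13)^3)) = 467054623 / 183084798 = 2.55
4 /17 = 0.24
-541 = -541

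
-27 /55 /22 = -27 /1210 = -0.02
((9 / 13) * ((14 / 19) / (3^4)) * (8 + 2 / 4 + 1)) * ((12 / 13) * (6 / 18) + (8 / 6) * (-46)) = -3.65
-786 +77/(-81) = -63743/81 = -786.95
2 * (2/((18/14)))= 28/9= 3.11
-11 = -11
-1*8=-8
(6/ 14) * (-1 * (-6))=2.57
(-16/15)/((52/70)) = -56/39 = -1.44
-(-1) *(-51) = -51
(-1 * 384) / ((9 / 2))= -256 / 3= -85.33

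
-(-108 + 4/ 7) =752/ 7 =107.43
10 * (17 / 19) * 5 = 850 / 19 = 44.74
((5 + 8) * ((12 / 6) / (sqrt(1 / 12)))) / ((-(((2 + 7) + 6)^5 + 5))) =-13 * sqrt(3) / 189845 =-0.00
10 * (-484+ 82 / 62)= -149630 / 31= -4826.77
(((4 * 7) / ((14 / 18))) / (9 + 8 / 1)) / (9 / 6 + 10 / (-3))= -216 / 187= -1.16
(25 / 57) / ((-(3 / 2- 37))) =50 / 4047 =0.01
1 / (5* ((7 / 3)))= 3 / 35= 0.09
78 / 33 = 26 / 11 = 2.36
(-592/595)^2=350464/354025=0.99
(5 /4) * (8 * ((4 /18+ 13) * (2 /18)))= 1190 /81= 14.69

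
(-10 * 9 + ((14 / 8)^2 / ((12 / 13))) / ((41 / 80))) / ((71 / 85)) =-3493075 / 34932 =-100.00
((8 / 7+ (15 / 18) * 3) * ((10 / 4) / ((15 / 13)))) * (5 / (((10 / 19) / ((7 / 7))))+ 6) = 6851 / 56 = 122.34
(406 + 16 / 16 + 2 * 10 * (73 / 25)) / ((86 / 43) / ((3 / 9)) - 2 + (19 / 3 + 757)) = 6981 / 11510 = 0.61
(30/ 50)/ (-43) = -0.01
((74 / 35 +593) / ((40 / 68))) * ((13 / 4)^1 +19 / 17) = 6186213 / 1400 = 4418.72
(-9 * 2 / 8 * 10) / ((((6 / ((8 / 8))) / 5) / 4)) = -75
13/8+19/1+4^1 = 24.62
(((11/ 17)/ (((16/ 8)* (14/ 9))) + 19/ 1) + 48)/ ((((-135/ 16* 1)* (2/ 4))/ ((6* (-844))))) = 432006464/ 5355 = 80673.48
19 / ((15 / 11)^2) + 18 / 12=11.72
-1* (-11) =11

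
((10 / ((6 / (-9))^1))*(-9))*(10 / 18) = 75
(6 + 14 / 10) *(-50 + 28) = -814 / 5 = -162.80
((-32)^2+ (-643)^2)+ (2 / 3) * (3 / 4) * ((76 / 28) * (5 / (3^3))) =156670889 / 378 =414473.25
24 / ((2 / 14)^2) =1176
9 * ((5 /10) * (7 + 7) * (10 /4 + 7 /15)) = 1869 /10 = 186.90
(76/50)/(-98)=-19/1225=-0.02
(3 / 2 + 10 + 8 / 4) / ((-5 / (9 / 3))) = -81 / 10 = -8.10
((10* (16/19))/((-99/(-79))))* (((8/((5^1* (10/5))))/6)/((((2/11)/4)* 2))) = 5056/513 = 9.86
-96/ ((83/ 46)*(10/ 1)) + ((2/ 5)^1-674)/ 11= -66.56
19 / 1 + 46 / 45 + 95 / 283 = 259258 / 12735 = 20.36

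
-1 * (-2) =2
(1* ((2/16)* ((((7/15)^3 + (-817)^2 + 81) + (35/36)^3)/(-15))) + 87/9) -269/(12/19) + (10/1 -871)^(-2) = -344679883449195151/57645120960000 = -5979.34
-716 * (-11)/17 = 7876/17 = 463.29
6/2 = 3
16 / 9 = 1.78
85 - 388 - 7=-310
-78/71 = -1.10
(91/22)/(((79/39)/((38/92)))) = 67431/79948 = 0.84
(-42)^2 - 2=1762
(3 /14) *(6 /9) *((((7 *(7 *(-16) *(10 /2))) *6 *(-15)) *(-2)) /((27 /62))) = -694400 /3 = -231466.67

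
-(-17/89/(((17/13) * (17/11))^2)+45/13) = -19410728/5684341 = -3.41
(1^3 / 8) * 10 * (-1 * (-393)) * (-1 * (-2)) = 1965 / 2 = 982.50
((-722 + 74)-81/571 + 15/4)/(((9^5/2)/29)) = -14227313/22477986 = -0.63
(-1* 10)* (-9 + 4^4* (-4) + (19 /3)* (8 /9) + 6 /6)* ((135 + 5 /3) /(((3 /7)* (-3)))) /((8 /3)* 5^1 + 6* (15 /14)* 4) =-6789440 /243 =-27940.08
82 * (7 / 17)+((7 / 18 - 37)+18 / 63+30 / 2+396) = 874877 / 2142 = 408.44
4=4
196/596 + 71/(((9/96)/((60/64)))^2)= 1057949/149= 7100.33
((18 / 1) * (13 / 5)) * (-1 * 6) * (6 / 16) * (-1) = 1053 / 10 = 105.30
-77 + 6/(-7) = -545/7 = -77.86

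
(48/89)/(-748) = -12/16643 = -0.00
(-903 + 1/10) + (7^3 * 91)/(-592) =-2828649/2960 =-955.62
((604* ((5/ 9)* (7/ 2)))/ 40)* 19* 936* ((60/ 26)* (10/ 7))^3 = 154926000000/ 8281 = 18708610.07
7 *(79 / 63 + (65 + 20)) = 5434 / 9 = 603.78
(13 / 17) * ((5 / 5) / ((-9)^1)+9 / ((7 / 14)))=2093 / 153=13.68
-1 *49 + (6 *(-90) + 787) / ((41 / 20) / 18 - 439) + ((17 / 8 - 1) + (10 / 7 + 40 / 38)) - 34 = -13441576405 / 168110936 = -79.96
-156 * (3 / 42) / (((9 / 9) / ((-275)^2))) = -5898750 / 7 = -842678.57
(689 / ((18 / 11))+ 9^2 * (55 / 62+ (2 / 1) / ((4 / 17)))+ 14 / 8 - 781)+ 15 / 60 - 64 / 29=6476093 / 16182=400.20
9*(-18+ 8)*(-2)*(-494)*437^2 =-16980963480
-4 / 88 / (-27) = 1 / 594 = 0.00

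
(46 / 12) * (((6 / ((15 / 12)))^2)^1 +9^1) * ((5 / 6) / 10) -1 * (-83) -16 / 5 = 18007 / 200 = 90.04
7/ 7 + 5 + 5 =11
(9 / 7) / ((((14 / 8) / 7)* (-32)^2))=9 / 1792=0.01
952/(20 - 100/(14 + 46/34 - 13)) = -1904/45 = -42.31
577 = 577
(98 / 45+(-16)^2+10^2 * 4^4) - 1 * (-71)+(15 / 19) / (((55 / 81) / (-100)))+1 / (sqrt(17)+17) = 3884336077 / 150480 - sqrt(17) / 272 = 25812.96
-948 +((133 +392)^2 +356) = 275033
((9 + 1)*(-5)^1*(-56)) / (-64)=-175 / 4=-43.75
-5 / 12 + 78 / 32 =97 / 48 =2.02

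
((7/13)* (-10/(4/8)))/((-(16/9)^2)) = 2835/832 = 3.41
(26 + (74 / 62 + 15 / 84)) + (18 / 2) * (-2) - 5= 4.37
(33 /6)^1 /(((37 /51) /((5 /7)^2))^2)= 2.72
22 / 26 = 0.85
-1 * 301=-301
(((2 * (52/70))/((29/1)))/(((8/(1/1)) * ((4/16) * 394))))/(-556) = -13/111174980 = -0.00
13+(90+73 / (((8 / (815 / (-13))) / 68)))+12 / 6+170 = -1004265 / 26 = -38625.58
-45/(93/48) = -720/31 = -23.23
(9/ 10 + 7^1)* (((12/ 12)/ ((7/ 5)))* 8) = 316/ 7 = 45.14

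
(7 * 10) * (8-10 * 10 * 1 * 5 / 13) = -27720 / 13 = -2132.31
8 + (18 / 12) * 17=67 / 2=33.50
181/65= 2.78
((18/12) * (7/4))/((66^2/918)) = 1071/1936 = 0.55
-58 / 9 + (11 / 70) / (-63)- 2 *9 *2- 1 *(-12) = -14919 / 490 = -30.45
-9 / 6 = -3 / 2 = -1.50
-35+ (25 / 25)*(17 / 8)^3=-13007 / 512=-25.40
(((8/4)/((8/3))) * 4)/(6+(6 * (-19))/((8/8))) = -1/36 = -0.03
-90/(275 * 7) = -18/385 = -0.05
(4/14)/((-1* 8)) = -0.04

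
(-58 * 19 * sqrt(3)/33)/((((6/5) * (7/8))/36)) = -1983.09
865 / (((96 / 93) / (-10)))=-134075 / 16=-8379.69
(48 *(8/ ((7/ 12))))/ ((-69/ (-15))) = 23040/ 161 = 143.11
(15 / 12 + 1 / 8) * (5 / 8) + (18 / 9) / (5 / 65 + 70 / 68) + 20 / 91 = 8221781 / 2847936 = 2.89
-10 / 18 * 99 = -55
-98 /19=-5.16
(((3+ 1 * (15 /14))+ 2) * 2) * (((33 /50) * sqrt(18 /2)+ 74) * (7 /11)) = 64583 /110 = 587.12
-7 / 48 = -0.15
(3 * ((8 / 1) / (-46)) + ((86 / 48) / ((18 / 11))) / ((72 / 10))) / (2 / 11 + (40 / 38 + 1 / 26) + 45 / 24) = -359266193 / 3059329176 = -0.12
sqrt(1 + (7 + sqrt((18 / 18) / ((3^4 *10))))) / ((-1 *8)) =-sqrt(10 *sqrt(10) + 7200) / 240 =-0.35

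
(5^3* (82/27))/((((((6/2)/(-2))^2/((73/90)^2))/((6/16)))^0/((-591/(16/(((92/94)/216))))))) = -23221375/365472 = -63.54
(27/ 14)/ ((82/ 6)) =81/ 574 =0.14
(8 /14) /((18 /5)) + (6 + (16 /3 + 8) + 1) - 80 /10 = 787 /63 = 12.49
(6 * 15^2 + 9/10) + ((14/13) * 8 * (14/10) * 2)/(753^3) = 14996208785309/11100902202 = 1350.90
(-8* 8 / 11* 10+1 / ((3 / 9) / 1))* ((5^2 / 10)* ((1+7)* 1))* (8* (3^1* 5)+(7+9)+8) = -1748160 / 11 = -158923.64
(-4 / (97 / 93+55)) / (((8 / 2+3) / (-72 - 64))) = 12648 / 9121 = 1.39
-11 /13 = -0.85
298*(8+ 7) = 4470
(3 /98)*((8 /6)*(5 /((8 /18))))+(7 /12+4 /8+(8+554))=331363 /588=563.54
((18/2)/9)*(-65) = -65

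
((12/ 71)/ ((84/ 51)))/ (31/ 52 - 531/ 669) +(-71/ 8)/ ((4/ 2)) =-4.96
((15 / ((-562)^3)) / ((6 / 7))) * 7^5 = -588245 / 355008656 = -0.00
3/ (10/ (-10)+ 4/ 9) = -27/ 5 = -5.40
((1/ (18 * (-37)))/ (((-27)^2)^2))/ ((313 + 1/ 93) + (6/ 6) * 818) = -31/ 12409598011968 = -0.00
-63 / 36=-7 / 4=-1.75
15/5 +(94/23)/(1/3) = 351/23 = 15.26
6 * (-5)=-30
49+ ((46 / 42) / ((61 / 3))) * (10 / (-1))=48.46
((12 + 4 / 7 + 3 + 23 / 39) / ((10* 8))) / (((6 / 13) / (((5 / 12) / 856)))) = 1103 / 5177088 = 0.00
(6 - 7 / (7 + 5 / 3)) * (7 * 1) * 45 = 42525 / 26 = 1635.58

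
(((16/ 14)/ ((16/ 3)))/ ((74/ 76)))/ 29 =57/ 7511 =0.01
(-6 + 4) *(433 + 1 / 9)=-7796 / 9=-866.22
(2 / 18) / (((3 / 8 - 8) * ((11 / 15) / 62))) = -2480 / 2013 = -1.23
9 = 9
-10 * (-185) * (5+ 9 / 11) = 118400 / 11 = 10763.64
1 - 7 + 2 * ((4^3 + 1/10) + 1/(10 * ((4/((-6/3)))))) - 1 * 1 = 121.10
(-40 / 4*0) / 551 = 0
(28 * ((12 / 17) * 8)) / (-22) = -1344 / 187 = -7.19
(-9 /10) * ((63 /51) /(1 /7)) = -1323 /170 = -7.78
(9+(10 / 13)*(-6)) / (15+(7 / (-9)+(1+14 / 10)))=2565 / 9724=0.26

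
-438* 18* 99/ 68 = -195129/ 17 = -11478.18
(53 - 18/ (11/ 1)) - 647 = -6552/ 11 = -595.64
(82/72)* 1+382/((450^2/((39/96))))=3692483/3240000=1.14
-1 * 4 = -4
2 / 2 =1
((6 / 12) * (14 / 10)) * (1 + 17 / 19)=1.33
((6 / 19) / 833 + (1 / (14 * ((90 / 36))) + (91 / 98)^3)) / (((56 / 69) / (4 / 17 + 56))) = 60628353441 / 1054711280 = 57.48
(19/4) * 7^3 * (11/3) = 71687/12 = 5973.92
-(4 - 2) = -2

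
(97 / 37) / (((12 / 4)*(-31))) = -97 / 3441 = -0.03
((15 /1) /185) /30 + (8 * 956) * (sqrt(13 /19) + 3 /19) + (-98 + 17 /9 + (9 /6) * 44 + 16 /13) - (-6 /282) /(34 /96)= 774664877267 /657185490 + 7648 * sqrt(247) /19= 7504.96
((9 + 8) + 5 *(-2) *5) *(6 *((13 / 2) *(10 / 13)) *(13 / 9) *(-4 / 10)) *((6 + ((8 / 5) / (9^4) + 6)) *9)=225178096 / 3645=61777.26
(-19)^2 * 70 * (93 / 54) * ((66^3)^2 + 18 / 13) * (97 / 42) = 324000063112994195 / 39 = 8307693925974210.13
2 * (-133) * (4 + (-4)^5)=271320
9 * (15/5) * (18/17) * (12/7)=5832/119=49.01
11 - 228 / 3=-65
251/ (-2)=-251/ 2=-125.50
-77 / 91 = -11 / 13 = -0.85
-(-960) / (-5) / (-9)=64 / 3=21.33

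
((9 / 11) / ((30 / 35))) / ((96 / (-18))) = -63 / 352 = -0.18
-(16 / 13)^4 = -65536 / 28561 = -2.29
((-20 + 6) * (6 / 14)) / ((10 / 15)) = -9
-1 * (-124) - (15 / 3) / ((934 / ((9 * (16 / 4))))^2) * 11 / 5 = 27039472 / 218089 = 123.98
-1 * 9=-9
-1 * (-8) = 8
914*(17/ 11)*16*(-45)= -11187360/ 11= -1017032.73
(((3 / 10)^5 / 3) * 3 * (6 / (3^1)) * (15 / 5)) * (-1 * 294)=-107163 / 25000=-4.29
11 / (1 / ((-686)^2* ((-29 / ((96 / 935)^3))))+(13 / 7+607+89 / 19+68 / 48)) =6994370002200850500 / 391022175277351902173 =0.02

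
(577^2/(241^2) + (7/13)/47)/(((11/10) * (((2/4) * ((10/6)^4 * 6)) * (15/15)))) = 11006614044/48795300125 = 0.23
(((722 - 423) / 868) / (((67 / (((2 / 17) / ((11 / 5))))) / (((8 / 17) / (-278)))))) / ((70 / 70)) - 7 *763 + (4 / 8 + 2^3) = -68517376322215 / 12849015718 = -5332.50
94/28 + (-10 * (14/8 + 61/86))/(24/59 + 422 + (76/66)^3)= 1785203980787/541113335924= 3.30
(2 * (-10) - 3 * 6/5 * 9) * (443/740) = -31.37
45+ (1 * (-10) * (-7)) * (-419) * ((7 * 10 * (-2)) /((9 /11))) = 45168605 /9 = 5018733.89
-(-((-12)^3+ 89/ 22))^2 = -1438457329/ 484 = -2972019.27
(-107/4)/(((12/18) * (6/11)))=-73.56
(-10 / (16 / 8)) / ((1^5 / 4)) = -20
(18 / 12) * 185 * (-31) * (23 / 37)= -10695 / 2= -5347.50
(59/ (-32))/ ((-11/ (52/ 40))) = 767/ 3520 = 0.22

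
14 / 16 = 7 / 8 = 0.88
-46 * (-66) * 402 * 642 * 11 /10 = 4309486632 /5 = 861897326.40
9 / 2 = 4.50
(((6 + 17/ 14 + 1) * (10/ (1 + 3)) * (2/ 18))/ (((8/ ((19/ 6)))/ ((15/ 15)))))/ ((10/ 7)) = 2185/ 3456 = 0.63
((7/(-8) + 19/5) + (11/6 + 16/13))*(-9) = -53.90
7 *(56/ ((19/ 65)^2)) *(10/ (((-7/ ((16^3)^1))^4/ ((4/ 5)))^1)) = 76110833702561382400/ 17689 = 4302721109308688.02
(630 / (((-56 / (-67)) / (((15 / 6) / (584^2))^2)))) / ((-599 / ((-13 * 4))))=979875 / 278700791545856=0.00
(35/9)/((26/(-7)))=-245/234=-1.05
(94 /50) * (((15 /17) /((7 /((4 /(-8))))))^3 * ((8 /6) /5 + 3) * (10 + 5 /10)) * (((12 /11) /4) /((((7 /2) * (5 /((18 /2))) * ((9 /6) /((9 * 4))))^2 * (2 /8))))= -177619392 /66202675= -2.68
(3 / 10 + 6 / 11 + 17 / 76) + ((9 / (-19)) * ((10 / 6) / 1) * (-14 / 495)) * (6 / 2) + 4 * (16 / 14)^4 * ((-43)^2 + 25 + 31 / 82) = 751930675107 / 58783340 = 12791.56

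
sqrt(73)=8.54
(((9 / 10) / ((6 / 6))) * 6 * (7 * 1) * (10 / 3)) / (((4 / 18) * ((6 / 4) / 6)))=2268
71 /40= 1.78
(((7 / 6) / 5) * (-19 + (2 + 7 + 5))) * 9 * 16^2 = -2688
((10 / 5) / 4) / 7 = 1 / 14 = 0.07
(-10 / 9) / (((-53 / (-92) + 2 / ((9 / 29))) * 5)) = -184 / 5813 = -0.03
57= 57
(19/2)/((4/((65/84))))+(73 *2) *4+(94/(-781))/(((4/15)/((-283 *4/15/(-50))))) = 7677722303/13120800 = 585.16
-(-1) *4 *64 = 256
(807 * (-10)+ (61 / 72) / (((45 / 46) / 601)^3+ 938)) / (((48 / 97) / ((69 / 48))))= -3211554639706226389894493 / 136994609546044598016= -23442.93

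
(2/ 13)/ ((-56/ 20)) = -5/ 91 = -0.05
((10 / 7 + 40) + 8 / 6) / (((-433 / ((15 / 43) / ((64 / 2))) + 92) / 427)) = -136945 / 297214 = -0.46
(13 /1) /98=13 /98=0.13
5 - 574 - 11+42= -538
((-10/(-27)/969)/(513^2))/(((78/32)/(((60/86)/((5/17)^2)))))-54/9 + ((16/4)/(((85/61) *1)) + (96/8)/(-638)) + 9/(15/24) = 69074218178502068/6138959478157935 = 11.25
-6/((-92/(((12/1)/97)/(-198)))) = -0.00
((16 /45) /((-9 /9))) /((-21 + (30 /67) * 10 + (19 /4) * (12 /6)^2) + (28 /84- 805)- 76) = 0.00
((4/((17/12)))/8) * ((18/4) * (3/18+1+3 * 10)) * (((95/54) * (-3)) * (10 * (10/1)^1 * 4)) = -104500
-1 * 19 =-19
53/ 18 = 2.94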